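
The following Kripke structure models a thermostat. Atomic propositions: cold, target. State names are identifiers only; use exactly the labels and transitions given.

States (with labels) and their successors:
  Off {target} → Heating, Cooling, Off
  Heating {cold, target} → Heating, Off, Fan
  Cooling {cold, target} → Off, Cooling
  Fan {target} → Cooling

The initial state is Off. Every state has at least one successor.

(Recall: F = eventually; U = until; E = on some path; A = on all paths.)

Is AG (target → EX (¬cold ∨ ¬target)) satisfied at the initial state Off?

Violated

States satisfying target → EX (¬cold ∨ ¬target): {Off, Heating, Cooling}.
States satisfying AG (target → EX (¬cold ∨ ¬target)): ∅.
Fan is reachable from Off and violates target → EX (¬cold ∨ ¬target), so AG fails at Off.
Off ∉ Sat(AG (target → EX (¬cold ∨ ¬target))).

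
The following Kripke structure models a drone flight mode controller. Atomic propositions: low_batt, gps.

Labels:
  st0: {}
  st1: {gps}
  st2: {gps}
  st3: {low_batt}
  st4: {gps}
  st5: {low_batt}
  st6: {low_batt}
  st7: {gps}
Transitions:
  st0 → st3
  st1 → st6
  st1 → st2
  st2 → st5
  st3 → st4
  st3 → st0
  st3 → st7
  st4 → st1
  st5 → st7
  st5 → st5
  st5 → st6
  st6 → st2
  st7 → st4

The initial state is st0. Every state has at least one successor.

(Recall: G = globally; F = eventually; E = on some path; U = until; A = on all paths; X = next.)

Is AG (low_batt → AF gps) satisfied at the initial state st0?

States satisfying low_batt → AF gps: {st0, st1, st2, st4, st6, st7}.
States satisfying AG (low_batt → AF gps): ∅.
st3 is reachable from st0 and violates low_batt → AF gps, so AG fails at st0.
st0 ∉ Sat(AG (low_batt → AF gps)).

Does not hold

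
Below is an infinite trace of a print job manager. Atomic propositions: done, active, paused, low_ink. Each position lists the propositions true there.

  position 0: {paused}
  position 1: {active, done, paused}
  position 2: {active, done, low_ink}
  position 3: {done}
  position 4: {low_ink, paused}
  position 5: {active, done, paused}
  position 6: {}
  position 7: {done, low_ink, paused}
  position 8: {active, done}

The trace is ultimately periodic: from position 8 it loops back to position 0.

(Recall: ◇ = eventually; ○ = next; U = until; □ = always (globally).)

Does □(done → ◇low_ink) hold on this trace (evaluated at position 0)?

Holds

done → ◇low_ink holds at every position 0..8, and those are all positions ever visited, so □(done → ◇low_ink) holds.
Positions where done holds: 1, 2, 3, 5, 7, 8.
Check ◇low_ink at each: 1→ok, 2→ok, 3→ok, 5→ok, 7→ok, 8→ok.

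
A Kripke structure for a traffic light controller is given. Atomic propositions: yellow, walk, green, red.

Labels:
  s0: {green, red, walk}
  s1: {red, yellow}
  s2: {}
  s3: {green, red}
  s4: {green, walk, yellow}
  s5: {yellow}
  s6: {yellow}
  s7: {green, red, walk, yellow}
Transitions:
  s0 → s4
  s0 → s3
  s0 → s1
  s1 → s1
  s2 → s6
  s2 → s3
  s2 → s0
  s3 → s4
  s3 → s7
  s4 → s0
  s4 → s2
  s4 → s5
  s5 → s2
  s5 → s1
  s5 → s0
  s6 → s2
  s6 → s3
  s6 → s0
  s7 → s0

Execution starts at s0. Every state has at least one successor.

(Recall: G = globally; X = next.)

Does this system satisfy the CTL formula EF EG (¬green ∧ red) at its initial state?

States satisfying EG (¬green ∧ red): {s1}.
States satisfying EF EG (¬green ∧ red): {s0, s1, s2, s3, s4, s5, s6, s7}.
Some path from s0 reaches a state where EG (¬green ∧ red) holds.
s0 ∈ Sat(EF EG (¬green ∧ red)).

Holds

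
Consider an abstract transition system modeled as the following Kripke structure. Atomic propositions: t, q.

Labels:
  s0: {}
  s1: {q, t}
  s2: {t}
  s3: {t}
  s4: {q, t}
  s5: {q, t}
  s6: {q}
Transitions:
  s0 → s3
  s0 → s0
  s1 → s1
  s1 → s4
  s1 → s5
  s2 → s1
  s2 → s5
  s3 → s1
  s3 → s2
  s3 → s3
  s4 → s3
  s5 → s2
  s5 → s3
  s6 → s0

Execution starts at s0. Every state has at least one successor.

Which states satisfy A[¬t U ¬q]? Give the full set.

{s0, s2, s3, s6}

States satisfying ¬t: {s0, s6}.
States satisfying ¬q: {s0, s2, s3}.
States satisfying A[¬t U ¬q]: {s0, s2, s3, s6}.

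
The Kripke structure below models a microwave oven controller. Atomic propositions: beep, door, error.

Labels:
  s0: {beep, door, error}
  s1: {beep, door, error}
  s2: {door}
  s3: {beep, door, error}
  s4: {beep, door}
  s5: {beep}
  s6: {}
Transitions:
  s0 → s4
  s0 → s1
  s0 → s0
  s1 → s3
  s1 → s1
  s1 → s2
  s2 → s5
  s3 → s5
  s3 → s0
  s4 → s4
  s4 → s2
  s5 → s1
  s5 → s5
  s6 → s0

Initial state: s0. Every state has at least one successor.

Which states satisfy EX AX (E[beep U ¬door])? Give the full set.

States satisfying AX (E[beep U ¬door]): {s2, s3, s5, s6}.
States satisfying EX AX (E[beep U ¬door]): {s1, s2, s3, s4, s5}.

{s1, s2, s3, s4, s5}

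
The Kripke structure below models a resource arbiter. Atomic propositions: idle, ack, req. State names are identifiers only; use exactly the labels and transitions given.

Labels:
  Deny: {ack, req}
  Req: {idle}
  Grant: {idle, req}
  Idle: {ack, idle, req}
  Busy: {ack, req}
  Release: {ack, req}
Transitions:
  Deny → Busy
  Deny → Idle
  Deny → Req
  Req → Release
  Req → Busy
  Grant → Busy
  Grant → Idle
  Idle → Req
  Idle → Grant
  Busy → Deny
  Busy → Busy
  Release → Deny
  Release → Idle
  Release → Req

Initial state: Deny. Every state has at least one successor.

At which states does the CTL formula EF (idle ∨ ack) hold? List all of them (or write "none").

{Deny, Req, Grant, Idle, Busy, Release}

States satisfying idle ∨ ack: {Deny, Req, Grant, Idle, Busy, Release}.
States satisfying EF (idle ∨ ack): {Deny, Req, Grant, Idle, Busy, Release}.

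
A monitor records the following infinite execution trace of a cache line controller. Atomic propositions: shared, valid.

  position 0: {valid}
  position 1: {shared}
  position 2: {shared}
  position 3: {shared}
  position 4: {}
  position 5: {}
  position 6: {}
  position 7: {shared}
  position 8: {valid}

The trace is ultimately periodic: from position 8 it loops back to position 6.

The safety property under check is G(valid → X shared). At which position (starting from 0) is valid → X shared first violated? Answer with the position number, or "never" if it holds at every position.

Check valid → X shared at each position in order: 0 ✓, 1 ✓, 2 ✓, 3 ✓, 4 ✓, 5 ✓, 6 ✓, 7 ✓.
At position 8 the labels are {valid} and the next position 6 has {}, so valid → X shared is false there. This is the first violation.

8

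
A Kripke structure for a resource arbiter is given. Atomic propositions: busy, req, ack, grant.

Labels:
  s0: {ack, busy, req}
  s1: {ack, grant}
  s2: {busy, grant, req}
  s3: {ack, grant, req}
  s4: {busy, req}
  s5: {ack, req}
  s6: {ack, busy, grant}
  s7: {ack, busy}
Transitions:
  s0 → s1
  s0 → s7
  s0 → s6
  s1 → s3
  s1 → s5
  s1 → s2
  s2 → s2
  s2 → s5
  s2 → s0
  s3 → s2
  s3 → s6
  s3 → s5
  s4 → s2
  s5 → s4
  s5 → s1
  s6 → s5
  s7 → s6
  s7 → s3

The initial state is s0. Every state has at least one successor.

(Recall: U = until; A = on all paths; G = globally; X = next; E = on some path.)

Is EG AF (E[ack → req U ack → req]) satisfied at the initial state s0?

States satisfying AF (E[ack → req U ack → req]): {s0, s1, s2, s3, s4, s5, s6, s7}.
States satisfying EG AF (E[ack → req U ack → req]): {s0, s1, s2, s3, s4, s5, s6, s7}.
s0 ∈ Sat(EG AF (E[ack → req U ack → req])).

Holds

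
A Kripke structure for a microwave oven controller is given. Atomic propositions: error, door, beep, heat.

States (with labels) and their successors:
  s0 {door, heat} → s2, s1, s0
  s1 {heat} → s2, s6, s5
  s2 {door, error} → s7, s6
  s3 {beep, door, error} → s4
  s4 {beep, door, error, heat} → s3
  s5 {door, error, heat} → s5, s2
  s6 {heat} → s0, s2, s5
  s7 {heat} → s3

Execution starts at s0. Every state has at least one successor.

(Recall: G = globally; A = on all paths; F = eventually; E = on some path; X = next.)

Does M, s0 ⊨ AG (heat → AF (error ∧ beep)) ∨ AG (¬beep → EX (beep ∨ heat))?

States satisfying heat → AF (error ∧ beep): {s2, s3, s4, s7}.
States satisfying AG (heat → AF (error ∧ beep)): {s3, s4, s7}.
States satisfying ¬beep → EX (beep ∨ heat): {s0, s1, s2, s3, s4, s5, s6, s7}.
States satisfying AG (¬beep → EX (beep ∨ heat)): {s0, s1, s2, s3, s4, s5, s6, s7}.
States satisfying AG (heat → AF (error ∧ beep)) ∨ AG (¬beep → EX (beep ∨ heat)): {s0, s1, s2, s3, s4, s5, s6, s7}.
s0 ∈ Sat(AG (heat → AF (error ∧ beep)) ∨ AG (¬beep → EX (beep ∨ heat))).

Holds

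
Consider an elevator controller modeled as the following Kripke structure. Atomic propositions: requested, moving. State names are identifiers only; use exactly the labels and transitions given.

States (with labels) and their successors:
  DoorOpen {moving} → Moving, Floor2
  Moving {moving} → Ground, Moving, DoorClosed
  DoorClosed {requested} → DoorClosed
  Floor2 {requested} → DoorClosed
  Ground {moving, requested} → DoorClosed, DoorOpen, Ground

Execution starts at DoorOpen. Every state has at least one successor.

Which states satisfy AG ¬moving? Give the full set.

{DoorClosed, Floor2}

States satisfying ¬moving: {DoorClosed, Floor2}.
States satisfying AG ¬moving: {DoorClosed, Floor2}.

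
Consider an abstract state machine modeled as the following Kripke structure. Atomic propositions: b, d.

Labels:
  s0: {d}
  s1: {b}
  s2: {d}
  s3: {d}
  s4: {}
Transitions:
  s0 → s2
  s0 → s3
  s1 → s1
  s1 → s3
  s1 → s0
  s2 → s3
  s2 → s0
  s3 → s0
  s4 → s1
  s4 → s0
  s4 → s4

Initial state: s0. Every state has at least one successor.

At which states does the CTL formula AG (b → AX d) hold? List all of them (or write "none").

States satisfying b → AX d: {s0, s2, s3, s4}.
States satisfying AG (b → AX d): {s0, s2, s3}.

{s0, s2, s3}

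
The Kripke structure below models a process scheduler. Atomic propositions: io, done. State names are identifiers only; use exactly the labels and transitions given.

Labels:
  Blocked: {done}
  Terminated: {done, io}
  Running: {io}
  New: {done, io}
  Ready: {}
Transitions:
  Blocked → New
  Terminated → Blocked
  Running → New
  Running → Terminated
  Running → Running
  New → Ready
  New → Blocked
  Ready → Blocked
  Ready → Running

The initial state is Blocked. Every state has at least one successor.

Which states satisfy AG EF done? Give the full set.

{Blocked, Terminated, Running, New, Ready}

States satisfying EF done: {Blocked, Terminated, Running, New, Ready}.
States satisfying AG EF done: {Blocked, Terminated, Running, New, Ready}.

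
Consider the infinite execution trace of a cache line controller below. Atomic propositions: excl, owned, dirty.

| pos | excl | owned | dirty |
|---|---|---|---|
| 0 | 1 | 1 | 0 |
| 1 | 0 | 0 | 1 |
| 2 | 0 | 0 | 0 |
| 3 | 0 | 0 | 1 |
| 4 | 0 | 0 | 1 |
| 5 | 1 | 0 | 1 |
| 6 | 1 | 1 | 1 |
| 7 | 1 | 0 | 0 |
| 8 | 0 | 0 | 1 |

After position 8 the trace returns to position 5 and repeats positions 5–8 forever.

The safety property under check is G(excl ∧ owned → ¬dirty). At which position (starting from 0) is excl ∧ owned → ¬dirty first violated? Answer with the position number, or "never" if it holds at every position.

6

Check excl ∧ owned → ¬dirty at each position in order: 0 ✓, 1 ✓, 2 ✓, 3 ✓, 4 ✓, 5 ✓.
At position 6 the labels are {dirty, excl, owned}, so excl ∧ owned → ¬dirty is false there. This is the first violation.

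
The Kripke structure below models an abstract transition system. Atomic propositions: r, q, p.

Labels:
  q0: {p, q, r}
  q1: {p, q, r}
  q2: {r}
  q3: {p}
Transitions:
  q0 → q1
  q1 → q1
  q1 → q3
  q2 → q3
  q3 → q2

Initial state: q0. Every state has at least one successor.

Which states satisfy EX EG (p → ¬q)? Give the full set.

States satisfying EG (p → ¬q): {q2, q3}.
States satisfying EX EG (p → ¬q): {q1, q2, q3}.

{q1, q2, q3}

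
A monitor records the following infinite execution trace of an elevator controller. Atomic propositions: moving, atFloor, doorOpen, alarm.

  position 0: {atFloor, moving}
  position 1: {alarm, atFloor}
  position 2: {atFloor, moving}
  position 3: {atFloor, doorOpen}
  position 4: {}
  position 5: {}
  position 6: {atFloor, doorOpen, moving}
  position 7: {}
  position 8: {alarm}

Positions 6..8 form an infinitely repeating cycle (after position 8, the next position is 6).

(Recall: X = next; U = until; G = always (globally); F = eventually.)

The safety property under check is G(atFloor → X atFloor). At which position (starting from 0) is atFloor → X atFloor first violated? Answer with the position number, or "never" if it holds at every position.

Check atFloor → X atFloor at each position in order: 0 ✓, 1 ✓, 2 ✓.
At position 3 the labels are {atFloor, doorOpen} and the next position 4 has {}, so atFloor → X atFloor is false there. This is the first violation.

3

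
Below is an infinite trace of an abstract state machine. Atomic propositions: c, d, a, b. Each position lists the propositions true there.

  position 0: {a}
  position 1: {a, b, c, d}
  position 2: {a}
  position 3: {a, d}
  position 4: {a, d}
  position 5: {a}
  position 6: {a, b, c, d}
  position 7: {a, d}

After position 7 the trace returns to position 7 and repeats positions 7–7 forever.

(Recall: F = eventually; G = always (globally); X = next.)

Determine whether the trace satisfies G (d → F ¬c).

Yes

d → F ¬c holds at every position 0..7, and those are all positions ever visited, so G (d → F ¬c) holds.
Positions where d holds: 1, 3, 4, 6, 7.
Check F ¬c at each: 1→ok, 3→ok, 4→ok, 6→ok, 7→ok.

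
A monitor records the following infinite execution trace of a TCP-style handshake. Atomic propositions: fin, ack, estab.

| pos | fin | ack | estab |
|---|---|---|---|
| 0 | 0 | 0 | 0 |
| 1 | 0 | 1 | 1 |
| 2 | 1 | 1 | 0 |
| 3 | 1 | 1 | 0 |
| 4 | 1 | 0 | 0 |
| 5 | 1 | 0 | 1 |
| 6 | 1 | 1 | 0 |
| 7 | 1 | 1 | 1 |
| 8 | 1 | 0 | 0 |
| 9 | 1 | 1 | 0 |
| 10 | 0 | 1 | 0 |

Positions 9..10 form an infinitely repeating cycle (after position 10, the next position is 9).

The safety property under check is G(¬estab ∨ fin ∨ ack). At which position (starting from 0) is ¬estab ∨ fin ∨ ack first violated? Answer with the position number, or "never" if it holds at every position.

¬estab ∨ fin ∨ ack holds at every position 0..10, and those are all the positions the trace ever visits, so the invariant G(¬estab ∨ fin ∨ ack) is never violated.

never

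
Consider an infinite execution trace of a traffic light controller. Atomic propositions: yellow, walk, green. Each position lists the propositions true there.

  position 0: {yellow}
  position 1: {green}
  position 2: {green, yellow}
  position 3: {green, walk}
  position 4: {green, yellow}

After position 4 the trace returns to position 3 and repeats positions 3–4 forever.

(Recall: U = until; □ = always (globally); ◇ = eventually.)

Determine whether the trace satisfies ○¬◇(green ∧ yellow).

The position after 0 is 1; ¬◇(green ∧ yellow) is false there.

No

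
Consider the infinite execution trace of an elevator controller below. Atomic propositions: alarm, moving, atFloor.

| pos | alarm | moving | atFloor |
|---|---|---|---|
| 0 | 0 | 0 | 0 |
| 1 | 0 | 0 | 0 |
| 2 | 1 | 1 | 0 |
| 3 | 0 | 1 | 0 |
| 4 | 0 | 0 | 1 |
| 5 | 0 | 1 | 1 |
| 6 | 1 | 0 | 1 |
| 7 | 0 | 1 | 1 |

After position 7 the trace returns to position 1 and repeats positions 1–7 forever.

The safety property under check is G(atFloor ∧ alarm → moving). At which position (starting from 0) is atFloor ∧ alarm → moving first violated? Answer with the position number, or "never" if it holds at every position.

6

Check atFloor ∧ alarm → moving at each position in order: 0 ✓, 1 ✓, 2 ✓, 3 ✓, 4 ✓, 5 ✓.
At position 6 the labels are {alarm, atFloor}, so atFloor ∧ alarm → moving is false there. This is the first violation.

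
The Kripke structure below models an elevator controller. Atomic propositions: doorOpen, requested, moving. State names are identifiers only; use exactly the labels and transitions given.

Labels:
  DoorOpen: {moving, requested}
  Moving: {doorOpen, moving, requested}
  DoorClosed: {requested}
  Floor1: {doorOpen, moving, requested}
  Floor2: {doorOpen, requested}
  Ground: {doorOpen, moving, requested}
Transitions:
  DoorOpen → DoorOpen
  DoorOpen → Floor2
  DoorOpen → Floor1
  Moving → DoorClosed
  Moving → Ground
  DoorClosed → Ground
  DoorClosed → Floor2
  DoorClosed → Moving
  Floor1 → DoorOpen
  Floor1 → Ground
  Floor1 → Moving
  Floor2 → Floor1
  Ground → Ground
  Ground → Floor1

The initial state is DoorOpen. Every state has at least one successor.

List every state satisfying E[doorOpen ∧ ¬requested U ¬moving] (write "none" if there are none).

{DoorClosed, Floor2}

States satisfying doorOpen ∧ ¬requested: ∅.
States satisfying ¬moving: {DoorClosed, Floor2}.
States satisfying E[doorOpen ∧ ¬requested U ¬moving]: {DoorClosed, Floor2}.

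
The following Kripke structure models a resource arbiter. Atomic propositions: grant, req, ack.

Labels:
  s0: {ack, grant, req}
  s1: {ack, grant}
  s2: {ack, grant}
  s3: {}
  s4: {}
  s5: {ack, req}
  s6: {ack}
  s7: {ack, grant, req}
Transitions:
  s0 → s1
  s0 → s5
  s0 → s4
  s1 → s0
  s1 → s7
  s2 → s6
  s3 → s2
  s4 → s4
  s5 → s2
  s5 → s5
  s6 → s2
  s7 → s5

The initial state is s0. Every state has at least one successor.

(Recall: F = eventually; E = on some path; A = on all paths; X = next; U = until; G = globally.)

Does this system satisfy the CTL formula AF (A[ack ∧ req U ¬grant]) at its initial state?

States satisfying A[ack ∧ req U ¬grant]: {s3, s4, s5, s6, s7}.
States satisfying AF (A[ack ∧ req U ¬grant]): {s2, s3, s4, s5, s6, s7}.
There is a path from s0 along which A[ack ∧ req U ¬grant] never holds.
s0 ∉ Sat(AF (A[ack ∧ req U ¬grant])).

Does not hold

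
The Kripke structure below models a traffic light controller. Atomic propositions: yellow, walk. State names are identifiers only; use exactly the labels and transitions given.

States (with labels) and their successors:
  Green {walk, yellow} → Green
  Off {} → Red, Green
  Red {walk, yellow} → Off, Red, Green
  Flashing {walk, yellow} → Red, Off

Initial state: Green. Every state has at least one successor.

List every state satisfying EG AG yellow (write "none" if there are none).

{Green}

States satisfying AG yellow: {Green}.
States satisfying EG AG yellow: {Green}.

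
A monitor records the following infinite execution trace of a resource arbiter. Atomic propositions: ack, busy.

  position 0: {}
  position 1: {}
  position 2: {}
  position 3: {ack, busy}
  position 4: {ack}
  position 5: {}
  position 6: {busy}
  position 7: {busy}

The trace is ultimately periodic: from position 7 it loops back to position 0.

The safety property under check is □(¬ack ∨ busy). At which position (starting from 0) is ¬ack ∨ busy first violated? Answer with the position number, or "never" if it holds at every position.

Check ¬ack ∨ busy at each position in order: 0 ✓, 1 ✓, 2 ✓, 3 ✓.
At position 4 the labels are {ack}, so ¬ack ∨ busy is false there. This is the first violation.

4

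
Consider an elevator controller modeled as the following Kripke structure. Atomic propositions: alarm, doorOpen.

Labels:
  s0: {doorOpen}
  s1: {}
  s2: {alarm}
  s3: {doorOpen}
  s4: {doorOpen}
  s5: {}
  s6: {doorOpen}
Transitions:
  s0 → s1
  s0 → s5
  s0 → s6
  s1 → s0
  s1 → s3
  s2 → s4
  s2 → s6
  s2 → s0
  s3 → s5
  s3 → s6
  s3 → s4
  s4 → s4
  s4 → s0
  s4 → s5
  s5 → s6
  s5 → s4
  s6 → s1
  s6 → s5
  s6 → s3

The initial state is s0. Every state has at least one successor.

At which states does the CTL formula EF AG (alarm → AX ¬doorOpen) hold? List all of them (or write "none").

States satisfying AG (alarm → AX ¬doorOpen): {s0, s1, s3, s4, s5, s6}.
States satisfying EF AG (alarm → AX ¬doorOpen): {s0, s1, s2, s3, s4, s5, s6}.

{s0, s1, s2, s3, s4, s5, s6}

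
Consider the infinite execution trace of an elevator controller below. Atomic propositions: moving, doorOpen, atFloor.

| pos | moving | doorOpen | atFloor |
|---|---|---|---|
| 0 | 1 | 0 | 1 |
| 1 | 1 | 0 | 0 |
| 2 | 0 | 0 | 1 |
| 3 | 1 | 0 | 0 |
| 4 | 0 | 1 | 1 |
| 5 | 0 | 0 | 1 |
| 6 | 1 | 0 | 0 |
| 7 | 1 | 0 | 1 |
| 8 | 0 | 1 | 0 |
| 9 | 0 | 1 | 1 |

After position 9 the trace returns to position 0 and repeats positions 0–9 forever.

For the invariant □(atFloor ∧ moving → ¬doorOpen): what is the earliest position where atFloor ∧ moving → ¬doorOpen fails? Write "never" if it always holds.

atFloor ∧ moving → ¬doorOpen holds at every position 0..9, and those are all the positions the trace ever visits, so the invariant □(atFloor ∧ moving → ¬doorOpen) is never violated.

never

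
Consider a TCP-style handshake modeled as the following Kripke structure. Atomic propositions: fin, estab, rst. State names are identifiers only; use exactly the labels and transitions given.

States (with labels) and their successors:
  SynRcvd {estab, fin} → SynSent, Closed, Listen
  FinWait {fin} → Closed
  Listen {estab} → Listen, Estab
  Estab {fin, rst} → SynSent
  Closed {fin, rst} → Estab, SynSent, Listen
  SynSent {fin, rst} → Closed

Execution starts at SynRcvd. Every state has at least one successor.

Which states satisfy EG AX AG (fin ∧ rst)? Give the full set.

none

States satisfying AX AG (fin ∧ rst): ∅.
States satisfying EG AX AG (fin ∧ rst): ∅.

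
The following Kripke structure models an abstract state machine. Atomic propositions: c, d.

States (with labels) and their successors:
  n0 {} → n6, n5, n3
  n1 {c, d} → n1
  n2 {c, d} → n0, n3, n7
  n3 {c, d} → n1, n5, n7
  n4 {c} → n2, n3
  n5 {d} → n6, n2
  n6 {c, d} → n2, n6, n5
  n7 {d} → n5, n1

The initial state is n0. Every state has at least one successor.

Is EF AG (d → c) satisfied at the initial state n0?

States satisfying AG (d → c): {n1}.
States satisfying EF AG (d → c): {n0, n1, n2, n3, n4, n5, n6, n7}.
Some path from n0 reaches a state where AG (d → c) holds.
n0 ∈ Sat(EF AG (d → c)).

Yes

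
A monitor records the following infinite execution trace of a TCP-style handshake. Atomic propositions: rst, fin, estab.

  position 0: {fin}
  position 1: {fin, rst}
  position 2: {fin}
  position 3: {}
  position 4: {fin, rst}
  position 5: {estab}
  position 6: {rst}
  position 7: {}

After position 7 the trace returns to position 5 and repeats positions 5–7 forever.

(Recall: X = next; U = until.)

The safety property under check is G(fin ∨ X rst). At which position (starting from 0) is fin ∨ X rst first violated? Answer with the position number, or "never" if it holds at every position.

Check fin ∨ X rst at each position in order: 0 ✓, 1 ✓, 2 ✓, 3 ✓, 4 ✓, 5 ✓.
At position 6 the labels are {rst} and the next position 7 has {}, so fin ∨ X rst is false there. This is the first violation.

6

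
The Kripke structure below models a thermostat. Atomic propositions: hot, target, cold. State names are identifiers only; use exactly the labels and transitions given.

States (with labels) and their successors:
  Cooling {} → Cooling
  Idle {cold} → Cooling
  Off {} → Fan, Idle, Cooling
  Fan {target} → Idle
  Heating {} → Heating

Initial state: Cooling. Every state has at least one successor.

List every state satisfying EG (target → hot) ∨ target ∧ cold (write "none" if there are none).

States satisfying target → hot: {Cooling, Idle, Off, Heating}.
States satisfying EG (target → hot): {Cooling, Idle, Off, Heating}.
States satisfying target ∧ cold: ∅.
States satisfying EG (target → hot) ∨ target ∧ cold: {Cooling, Idle, Off, Heating}.

{Cooling, Idle, Off, Heating}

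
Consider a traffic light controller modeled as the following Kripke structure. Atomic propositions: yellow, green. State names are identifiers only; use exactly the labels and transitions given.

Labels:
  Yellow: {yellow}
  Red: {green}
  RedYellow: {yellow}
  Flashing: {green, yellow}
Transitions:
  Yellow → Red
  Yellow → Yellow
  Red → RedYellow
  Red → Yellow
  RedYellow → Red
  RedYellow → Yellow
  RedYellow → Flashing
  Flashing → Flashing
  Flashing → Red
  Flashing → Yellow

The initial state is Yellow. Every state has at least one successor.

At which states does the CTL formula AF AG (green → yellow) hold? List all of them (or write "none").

none

States satisfying AG (green → yellow): ∅.
States satisfying AF AG (green → yellow): ∅.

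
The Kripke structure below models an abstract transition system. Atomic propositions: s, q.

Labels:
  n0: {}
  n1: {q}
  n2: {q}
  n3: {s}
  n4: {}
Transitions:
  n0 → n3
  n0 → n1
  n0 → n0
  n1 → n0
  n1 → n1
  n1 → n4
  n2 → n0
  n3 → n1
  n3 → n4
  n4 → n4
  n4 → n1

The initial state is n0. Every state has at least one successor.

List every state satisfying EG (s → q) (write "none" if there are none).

States satisfying s → q: {n0, n1, n2, n4}.
States satisfying EG (s → q): {n0, n1, n2, n4}.

{n0, n1, n2, n4}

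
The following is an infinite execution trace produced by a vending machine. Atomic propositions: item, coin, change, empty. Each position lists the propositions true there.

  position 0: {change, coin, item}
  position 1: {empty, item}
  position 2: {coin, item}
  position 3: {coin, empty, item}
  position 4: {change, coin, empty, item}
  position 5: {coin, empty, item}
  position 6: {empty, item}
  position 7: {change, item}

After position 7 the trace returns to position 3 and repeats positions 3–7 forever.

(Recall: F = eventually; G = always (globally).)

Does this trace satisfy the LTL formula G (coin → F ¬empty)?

Satisfied

coin → F ¬empty holds at every position 0..7, and those are all positions ever visited, so G (coin → F ¬empty) holds.
Positions where coin holds: 0, 2, 3, 4, 5.
Check F ¬empty at each: 0→ok, 2→ok, 3→ok, 4→ok, 5→ok.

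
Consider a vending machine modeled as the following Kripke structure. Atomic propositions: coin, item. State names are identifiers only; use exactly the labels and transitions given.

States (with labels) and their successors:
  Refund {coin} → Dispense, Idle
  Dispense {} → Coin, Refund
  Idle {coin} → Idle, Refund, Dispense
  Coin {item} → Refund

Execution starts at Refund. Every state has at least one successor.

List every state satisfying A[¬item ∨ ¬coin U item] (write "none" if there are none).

States satisfying ¬item ∨ ¬coin: {Refund, Dispense, Idle, Coin}.
States satisfying item: {Coin}.
States satisfying A[¬item ∨ ¬coin U item]: {Coin}.

{Coin}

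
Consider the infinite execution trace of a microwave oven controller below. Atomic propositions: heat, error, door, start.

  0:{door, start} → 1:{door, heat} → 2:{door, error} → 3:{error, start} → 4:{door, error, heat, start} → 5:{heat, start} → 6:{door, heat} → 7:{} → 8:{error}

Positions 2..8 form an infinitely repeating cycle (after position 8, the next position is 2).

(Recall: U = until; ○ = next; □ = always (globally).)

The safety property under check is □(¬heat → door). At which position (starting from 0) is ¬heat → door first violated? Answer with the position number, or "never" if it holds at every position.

Check ¬heat → door at each position in order: 0 ✓, 1 ✓, 2 ✓.
At position 3 the labels are {error, start}, so ¬heat → door is false there. This is the first violation.

3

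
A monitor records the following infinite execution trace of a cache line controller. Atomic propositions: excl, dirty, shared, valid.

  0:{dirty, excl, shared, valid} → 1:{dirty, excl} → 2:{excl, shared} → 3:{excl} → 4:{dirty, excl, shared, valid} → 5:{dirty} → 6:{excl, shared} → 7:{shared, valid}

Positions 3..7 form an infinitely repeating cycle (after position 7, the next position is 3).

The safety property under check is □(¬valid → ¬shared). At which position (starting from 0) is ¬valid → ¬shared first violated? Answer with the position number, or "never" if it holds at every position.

Check ¬valid → ¬shared at each position in order: 0 ✓, 1 ✓.
At position 2 the labels are {excl, shared}, so ¬valid → ¬shared is false there. This is the first violation.

2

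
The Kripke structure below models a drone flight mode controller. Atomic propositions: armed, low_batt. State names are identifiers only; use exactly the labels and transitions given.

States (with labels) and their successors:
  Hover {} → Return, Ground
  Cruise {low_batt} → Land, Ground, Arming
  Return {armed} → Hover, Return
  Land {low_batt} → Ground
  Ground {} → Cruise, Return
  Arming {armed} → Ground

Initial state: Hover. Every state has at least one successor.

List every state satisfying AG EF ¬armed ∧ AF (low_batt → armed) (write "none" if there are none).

States satisfying EF ¬armed: {Hover, Cruise, Return, Land, Ground, Arming}.
States satisfying AG EF ¬armed: {Hover, Cruise, Return, Land, Ground, Arming}.
States satisfying low_batt → armed: {Hover, Return, Ground, Arming}.
States satisfying AF (low_batt → armed): {Hover, Cruise, Return, Land, Ground, Arming}.
States satisfying AG EF ¬armed ∧ AF (low_batt → armed): {Hover, Cruise, Return, Land, Ground, Arming}.

{Hover, Cruise, Return, Land, Ground, Arming}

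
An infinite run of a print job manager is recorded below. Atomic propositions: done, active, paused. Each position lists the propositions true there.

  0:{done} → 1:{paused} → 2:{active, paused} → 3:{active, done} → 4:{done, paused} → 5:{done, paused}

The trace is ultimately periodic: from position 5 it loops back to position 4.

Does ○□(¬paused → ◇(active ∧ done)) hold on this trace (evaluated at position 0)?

Holds

The position after 0 is 1; □(¬paused → ◇(active ∧ done)) is true there.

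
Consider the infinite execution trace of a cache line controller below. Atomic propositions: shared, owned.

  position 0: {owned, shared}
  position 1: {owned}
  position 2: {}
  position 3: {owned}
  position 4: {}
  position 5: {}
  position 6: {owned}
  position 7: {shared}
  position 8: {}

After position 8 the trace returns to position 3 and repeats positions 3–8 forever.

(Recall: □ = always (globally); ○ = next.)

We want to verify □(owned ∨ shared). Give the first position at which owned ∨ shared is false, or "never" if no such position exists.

Check owned ∨ shared at each position in order: 0 ✓, 1 ✓.
At position 2 the labels are {}, so owned ∨ shared is false there. This is the first violation.

2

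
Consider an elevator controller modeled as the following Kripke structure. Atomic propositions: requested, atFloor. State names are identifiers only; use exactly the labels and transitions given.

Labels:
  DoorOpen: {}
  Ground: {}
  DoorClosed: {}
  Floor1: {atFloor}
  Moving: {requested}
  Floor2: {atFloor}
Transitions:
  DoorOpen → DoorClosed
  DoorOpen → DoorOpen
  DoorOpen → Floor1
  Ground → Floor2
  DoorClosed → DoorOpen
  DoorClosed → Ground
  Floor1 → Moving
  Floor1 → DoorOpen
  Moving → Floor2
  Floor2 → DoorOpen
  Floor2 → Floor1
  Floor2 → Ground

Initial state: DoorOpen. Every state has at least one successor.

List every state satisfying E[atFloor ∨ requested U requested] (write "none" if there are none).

States satisfying atFloor ∨ requested: {Floor1, Moving, Floor2}.
States satisfying requested: {Moving}.
States satisfying E[atFloor ∨ requested U requested]: {Floor1, Moving, Floor2}.

{Floor1, Moving, Floor2}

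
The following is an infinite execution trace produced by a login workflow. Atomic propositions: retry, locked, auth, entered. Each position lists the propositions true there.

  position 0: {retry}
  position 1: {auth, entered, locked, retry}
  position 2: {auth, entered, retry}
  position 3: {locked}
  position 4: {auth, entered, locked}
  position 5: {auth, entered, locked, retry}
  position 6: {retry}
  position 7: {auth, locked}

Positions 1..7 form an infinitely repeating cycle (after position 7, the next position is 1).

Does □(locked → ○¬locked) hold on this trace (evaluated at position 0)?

No

locked → ○¬locked must hold at every position from 0 onward. It fails at position 3, so □(locked → ○¬locked) is false.
Positions where locked holds: 1, 3, 4, 5, 7.
Check ○¬locked at each: 1→ok, 3→fails, 4→fails, 5→ok, 7→fails.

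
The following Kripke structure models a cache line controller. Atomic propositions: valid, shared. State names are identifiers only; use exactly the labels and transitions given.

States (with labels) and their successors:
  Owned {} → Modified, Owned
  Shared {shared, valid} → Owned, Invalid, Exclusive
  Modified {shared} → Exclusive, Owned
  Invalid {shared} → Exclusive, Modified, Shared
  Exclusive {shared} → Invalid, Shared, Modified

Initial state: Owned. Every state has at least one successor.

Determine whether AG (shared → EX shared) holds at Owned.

States satisfying shared → EX shared: {Owned, Shared, Modified, Invalid, Exclusive}.
States satisfying AG (shared → EX shared): {Owned, Shared, Modified, Invalid, Exclusive}.
Every state reachable from Owned satisfies shared → EX shared.
Owned ∈ Sat(AG (shared → EX shared)).

Yes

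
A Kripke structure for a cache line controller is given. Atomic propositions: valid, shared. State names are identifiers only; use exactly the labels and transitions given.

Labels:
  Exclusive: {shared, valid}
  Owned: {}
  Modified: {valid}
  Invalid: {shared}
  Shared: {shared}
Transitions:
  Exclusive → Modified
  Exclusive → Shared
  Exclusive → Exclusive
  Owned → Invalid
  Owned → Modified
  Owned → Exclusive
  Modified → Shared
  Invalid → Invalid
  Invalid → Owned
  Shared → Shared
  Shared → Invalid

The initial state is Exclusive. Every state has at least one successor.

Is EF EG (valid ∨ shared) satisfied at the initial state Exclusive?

Satisfied

States satisfying EG (valid ∨ shared): {Exclusive, Modified, Invalid, Shared}.
States satisfying EF EG (valid ∨ shared): {Exclusive, Owned, Modified, Invalid, Shared}.
Some path from Exclusive reaches a state where EG (valid ∨ shared) holds.
Exclusive ∈ Sat(EF EG (valid ∨ shared)).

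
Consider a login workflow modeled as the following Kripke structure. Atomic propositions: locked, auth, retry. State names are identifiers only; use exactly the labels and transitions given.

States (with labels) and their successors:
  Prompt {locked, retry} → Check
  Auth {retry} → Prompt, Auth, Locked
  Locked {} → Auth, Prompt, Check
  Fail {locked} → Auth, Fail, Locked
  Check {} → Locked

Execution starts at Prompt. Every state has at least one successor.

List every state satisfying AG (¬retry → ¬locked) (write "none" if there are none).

States satisfying ¬retry → ¬locked: {Prompt, Auth, Locked, Check}.
States satisfying AG (¬retry → ¬locked): {Prompt, Auth, Locked, Check}.

{Prompt, Auth, Locked, Check}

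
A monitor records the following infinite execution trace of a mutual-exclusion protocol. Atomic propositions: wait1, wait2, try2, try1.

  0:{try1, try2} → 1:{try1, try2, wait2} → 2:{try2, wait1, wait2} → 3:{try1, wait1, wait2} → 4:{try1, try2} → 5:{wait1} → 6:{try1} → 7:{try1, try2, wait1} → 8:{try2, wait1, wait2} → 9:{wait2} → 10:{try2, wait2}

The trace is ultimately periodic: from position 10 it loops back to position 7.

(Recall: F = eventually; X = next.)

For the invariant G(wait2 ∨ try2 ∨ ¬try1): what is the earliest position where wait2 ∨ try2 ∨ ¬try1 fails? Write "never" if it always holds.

6

Check wait2 ∨ try2 ∨ ¬try1 at each position in order: 0 ✓, 1 ✓, 2 ✓, 3 ✓, 4 ✓, 5 ✓.
At position 6 the labels are {try1}, so wait2 ∨ try2 ∨ ¬try1 is false there. This is the first violation.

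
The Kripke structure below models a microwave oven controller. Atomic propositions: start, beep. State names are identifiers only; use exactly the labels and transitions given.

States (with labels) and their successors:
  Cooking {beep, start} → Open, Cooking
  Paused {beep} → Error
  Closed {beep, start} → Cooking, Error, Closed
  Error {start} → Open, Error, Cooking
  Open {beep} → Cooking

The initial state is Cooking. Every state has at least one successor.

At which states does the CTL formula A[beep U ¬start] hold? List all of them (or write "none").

States satisfying beep: {Cooking, Paused, Closed, Open}.
States satisfying ¬start: {Paused, Open}.
States satisfying A[beep U ¬start]: {Paused, Open}.

{Paused, Open}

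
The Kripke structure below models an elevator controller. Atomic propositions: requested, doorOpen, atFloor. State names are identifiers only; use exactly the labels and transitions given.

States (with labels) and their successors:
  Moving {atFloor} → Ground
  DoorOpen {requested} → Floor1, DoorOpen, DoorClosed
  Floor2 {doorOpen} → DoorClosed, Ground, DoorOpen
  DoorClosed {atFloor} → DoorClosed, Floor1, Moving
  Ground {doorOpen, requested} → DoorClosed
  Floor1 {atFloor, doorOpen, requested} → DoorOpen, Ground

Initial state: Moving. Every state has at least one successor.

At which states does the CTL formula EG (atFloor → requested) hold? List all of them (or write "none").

{DoorOpen, Floor2, Floor1}

States satisfying atFloor → requested: {DoorOpen, Floor2, Ground, Floor1}.
States satisfying EG (atFloor → requested): {DoorOpen, Floor2, Floor1}.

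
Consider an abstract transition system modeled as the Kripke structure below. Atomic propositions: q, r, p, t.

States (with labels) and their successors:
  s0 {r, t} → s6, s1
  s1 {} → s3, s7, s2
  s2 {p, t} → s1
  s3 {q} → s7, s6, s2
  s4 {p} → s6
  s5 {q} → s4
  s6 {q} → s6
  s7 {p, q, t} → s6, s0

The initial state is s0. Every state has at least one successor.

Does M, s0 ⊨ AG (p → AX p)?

No

States satisfying p → AX p: {s0, s1, s3, s5, s6}.
States satisfying AG (p → AX p): {s6}.
s2 is reachable from s0 and violates p → AX p, so AG fails at s0.
s0 ∉ Sat(AG (p → AX p)).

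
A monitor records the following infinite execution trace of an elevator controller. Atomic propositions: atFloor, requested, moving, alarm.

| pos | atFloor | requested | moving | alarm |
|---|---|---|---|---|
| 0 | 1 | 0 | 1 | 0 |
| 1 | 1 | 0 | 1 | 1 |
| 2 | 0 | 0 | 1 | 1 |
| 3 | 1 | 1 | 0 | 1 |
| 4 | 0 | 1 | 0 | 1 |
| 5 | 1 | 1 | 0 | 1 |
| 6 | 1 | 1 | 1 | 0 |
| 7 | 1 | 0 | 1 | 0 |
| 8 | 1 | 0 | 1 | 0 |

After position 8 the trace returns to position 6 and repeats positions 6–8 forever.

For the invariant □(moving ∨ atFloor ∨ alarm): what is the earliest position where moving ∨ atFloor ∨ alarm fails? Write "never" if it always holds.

moving ∨ atFloor ∨ alarm holds at every position 0..8, and those are all the positions the trace ever visits, so the invariant □(moving ∨ atFloor ∨ alarm) is never violated.

never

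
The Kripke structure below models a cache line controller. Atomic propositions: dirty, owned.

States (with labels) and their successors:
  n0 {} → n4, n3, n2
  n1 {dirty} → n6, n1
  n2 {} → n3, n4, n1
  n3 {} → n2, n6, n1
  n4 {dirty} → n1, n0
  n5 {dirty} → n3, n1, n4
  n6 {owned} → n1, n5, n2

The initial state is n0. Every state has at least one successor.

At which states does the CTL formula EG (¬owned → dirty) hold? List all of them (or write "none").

{n1, n4, n5, n6}

States satisfying ¬owned → dirty: {n1, n4, n5, n6}.
States satisfying EG (¬owned → dirty): {n1, n4, n5, n6}.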